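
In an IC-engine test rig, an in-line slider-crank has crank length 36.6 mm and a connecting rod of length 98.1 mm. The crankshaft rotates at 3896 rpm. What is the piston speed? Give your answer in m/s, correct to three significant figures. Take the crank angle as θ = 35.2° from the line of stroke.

11.3

ω = 2π·3896/60 = 408 rad/s
For an in-line slider-crank, x = r cosθ + √(L² − r² sin²θ), so v = −rω sinθ·[1 + r cosθ/√(L² − r² sin²θ)].
With r = 0.0366 m, L = 0.0981 m, θ = 35.2°: √(L² − r² sin²θ) = 0.095805 m.
v = −0.0366·408·0.57643·[1 + 0.0366·0.81714/0.095805] = -11.295 m/s.
|v| = 11.295 m/s.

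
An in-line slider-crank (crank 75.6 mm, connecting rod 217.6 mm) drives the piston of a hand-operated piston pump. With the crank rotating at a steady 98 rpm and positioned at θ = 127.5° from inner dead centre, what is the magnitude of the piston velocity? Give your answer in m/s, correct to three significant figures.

0.480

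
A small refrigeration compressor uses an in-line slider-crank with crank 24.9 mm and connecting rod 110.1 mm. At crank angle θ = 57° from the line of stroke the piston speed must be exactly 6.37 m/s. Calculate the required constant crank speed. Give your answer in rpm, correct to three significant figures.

2590

For an in-line slider-crank, |v_piston| = rω|sinθ|·[1 + r cosθ/√(L² − r² sin²θ)].
With r = 0.0249 m, L = 0.1101 m, θ = 57°: the bracketed kinematic factor |dx/dθ| = 0.023503 m.
ω = v/|dx/dθ| = 6.37/0.023503 = 271.03 rad/s.
N = 60ω/(2π) = 2588.2 rpm.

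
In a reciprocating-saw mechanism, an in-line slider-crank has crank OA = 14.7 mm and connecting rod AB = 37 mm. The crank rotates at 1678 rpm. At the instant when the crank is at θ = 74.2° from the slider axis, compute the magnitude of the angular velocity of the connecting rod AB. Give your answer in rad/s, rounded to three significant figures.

20.6

ω = 175.7 rad/s (converted from 1678 rpm).
The rod makes angle φ with the slider axis where L sinφ = r sinθ; differentiating, L cosφ·φ̇ = r ω cosθ.
L cosφ = √(L² − r² sin²θ) = 0.03419 m.
|ω_rod| = r ω |cosθ| / √(L² − r² sin²θ) = 0.0147·175.7·0.27228/0.03419 = 20.571 rad/s.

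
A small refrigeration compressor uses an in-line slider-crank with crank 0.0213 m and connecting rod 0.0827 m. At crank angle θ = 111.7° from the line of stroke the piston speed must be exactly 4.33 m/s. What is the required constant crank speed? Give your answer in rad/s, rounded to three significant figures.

For an in-line slider-crank, |v_piston| = rω|sinθ|·[1 + r cosθ/√(L² − r² sin²θ)].
With r = 0.0213 m, L = 0.0827 m, θ = 111.7°: the bracketed kinematic factor |dx/dθ| = 0.017849 m.
ω = v/|dx/dθ| = 4.33/0.017849 = 242.58 rad/s.

243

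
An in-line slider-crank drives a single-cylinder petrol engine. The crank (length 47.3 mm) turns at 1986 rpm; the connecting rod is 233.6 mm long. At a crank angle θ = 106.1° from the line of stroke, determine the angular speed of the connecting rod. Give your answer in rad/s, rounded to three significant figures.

ω = 208 rad/s (converted from 1986 rpm).
The rod makes angle φ with the slider axis where L sinφ = r sinθ; differentiating, L cosφ·φ̇ = r ω cosθ.
L cosφ = √(L² − r² sin²θ) = 0.22914 m.
|ω_rod| = r ω |cosθ| / √(L² − r² sin²θ) = 0.0473·208·0.27731/0.22914 = 11.905 rad/s.

11.9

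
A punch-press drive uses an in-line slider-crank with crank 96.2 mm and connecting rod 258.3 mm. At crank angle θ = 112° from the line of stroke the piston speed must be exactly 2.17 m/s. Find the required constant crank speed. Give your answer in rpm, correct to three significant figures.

273

For an in-line slider-crank, |v_piston| = rω|sinθ|·[1 + r cosθ/√(L² − r² sin²θ)].
With r = 0.0962 m, L = 0.2583 m, θ = 112°: the bracketed kinematic factor |dx/dθ| = 0.075935 m.
ω = v/|dx/dθ| = 2.17/0.075935 = 28.577 rad/s.
N = 60ω/(2π) = 272.89 rpm.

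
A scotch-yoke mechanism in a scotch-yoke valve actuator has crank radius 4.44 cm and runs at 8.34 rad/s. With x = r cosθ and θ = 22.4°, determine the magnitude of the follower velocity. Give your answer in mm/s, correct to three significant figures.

141

ω = 8.34 rad/s
x = r cosθ ⇒ ẋ = −rω sinθ.
|v| = rω|sinθ| = 0.0444·8.34·|sin 22.4°| = 0.14111 m/s = 141.11 mm/s.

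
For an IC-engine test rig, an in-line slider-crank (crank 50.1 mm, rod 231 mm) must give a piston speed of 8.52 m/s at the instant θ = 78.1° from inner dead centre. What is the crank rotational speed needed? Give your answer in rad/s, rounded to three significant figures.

166

For an in-line slider-crank, |v_piston| = rω|sinθ|·[1 + r cosθ/√(L² − r² sin²θ)].
With r = 0.0501 m, L = 0.231 m, θ = 78.1°: the bracketed kinematic factor |dx/dθ| = 0.051267 m.
ω = v/|dx/dθ| = 8.52/0.051267 = 166.19 rad/s.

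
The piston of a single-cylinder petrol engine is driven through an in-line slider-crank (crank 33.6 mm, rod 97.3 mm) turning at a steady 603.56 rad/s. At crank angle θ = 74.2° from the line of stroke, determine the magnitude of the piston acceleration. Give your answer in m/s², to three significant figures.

ω = 603.6 rad/s
x(θ) = r cosθ + √(L² − r² sin²θ); with ω constant, a = ω²·d²x/dθ².
d²x/dθ² = −r cosθ − r²(cos2θ)/√u − r⁴ sin²2θ/(4u^{3/2}),  u = L² − r² sin²θ = 0.00842203 m².
Substituting r = 0.0336 m, L = 0.0973 m, θ = 74.2°: d²x/dθ² = +0.001216 m.
a = ω²·d²x/dθ² = (603.6)²·(+0.001216) = +442.97 m/s²;  |a| = 442.97 m/s².

443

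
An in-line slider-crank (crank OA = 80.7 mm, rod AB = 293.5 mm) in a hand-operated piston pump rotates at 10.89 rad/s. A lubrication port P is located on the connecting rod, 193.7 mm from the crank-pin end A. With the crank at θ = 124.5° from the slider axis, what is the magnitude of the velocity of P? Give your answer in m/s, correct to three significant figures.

ω = 10.89 rad/s.  Crank-pin speed |V_A| = rω = 0.87882 m/s, perpendicular to OA.
Rod angle: sinφ = −(r/L) sinθ ⇒ φ = -13.097°; ω_rod = −rω cosθ/√(L²−r²sin²θ) = +1.7413 rad/s.
V_P = V_A + ω_rod × AP, with AP = 0.1937 m along the rod.
Components: V_Px = −rω sinθ − a·ω_rod·sinφ = -0.64783 m/s;  V_Py = rω cosθ + a·ω_rod·cosφ = -0.16926 m/s.
|V_P| = √(V_Px² + V_Py²) = 0.66958 m/s.

0.670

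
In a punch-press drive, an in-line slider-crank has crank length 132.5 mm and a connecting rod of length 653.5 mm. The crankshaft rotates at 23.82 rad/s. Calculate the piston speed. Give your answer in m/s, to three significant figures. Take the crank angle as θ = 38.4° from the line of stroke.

2.27

ω = 23.82 rad/s
For an in-line slider-crank, x = r cosθ + √(L² − r² sin²θ), so v = −rω sinθ·[1 + r cosθ/√(L² − r² sin²θ)].
With r = 0.1325 m, L = 0.6535 m, θ = 38.4°: √(L² − r² sin²θ) = 0.6483 m.
v = −0.1325·23.82·0.62115·[1 + 0.1325·0.78369/0.6483] = -2.2744 m/s.
|v| = 2.2744 m/s.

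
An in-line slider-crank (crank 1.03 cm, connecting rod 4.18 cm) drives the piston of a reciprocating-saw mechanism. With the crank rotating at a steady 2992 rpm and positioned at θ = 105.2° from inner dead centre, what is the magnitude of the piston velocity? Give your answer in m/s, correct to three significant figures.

ω = 2π·2992/60 = 313.3 rad/s
For an in-line slider-crank, x = r cosθ + √(L² − r² sin²θ), so v = −rω sinθ·[1 + r cosθ/√(L² − r² sin²θ)].
With r = 0.0103 m, L = 0.0418 m, θ = 105.2°: √(L² − r² sin²θ) = 0.040601 m.
v = −0.0103·313.3·0.96502·[1 + 0.0103·-0.26219/0.040601] = -2.9072 m/s.
|v| = 2.9072 m/s.

2.91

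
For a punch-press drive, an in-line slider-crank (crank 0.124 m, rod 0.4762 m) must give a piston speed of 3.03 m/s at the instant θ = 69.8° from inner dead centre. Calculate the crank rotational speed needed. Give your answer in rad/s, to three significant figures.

23.8

For an in-line slider-crank, |v_piston| = rω|sinθ|·[1 + r cosθ/√(L² − r² sin²θ)].
With r = 0.124 m, L = 0.4762 m, θ = 69.8°: the bracketed kinematic factor |dx/dθ| = 0.12716 m.
ω = v/|dx/dθ| = 3.03/0.12716 = 23.828 rad/s.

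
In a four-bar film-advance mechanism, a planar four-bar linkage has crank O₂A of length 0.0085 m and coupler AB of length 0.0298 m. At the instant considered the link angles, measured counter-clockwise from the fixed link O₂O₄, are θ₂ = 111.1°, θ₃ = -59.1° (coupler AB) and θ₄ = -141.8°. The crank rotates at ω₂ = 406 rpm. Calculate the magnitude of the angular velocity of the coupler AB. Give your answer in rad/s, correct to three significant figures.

11.7

ω₂ = 42.52 rad/s (from 406 rpm).
Differentiating the loop-closure r₂e^{iθ₂}+r₃e^{iθ₃}=r₁+r₄e^{iθ₄} gives r₂ω₂e^{iθ₂}+r₃ω₃e^{iθ₃}=r₄ω₄e^{iθ₄}.
Eliminating the other unknown: ω₃ = r₂ω₂ sin(θ₄−θ₂) / [r₃ sin(θ₃−θ₄)].
Numerator sine = +0.95579; denominator sine = +0.99189.
Result = 0.0085·42.52·(+0.95579) / (0.0298·(+0.99189)) = +11.686 rad/s; magnitude 11.686 rad/s.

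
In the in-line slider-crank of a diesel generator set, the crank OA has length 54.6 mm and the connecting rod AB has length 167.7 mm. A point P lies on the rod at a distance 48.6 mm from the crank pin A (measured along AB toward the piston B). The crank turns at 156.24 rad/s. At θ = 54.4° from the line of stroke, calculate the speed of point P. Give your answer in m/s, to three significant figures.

ω = 156.2 rad/s.  Crank-pin speed |V_A| = rω = 8.5307 m/s, perpendicular to OA.
Rod angle: sinφ = −(r/L) sinθ ⇒ φ = -15.351°; ω_rod = −rω cosθ/√(L²−r²sin²θ) = -30.707 rad/s.
V_P = V_A + ω_rod × AP, with AP = 0.0486 m along the rod.
Components: V_Px = −rω sinθ − a·ω_rod·sinφ = -7.3314 m/s;  V_Py = rω cosθ + a·ω_rod·cosφ = +3.5268 m/s.
|V_P| = √(V_Px² + V_Py²) = 8.1356 m/s.

8.14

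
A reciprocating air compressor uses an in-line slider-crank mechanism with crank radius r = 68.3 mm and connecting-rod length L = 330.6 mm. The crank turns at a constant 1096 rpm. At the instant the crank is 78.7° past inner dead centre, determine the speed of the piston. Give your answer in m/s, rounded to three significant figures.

8.00

ω = 2π·1096/60 = 114.8 rad/s
For an in-line slider-crank, x = r cosθ + √(L² − r² sin²θ), so v = −rω sinθ·[1 + r cosθ/√(L² − r² sin²θ)].
With r = 0.0683 m, L = 0.3306 m, θ = 78.7°: √(L² − r² sin²θ) = 0.32374 m.
v = −0.0683·114.8·0.98061·[1 + 0.0683·0.19595/0.32374] = -8.0048 m/s.
|v| = 8.0048 m/s.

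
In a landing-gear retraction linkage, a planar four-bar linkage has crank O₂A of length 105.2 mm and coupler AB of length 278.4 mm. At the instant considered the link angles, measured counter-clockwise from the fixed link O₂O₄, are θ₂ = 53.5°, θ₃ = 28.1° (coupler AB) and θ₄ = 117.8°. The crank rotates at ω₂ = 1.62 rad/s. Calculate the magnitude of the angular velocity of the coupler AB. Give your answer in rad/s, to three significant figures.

0.552

ω₂ = 1.62 rad/s
Differentiating the loop-closure r₂e^{iθ₂}+r₃e^{iθ₃}=r₁+r₄e^{iθ₄} gives r₂ω₂e^{iθ₂}+r₃ω₃e^{iθ₃}=r₄ω₄e^{iθ₄}.
Eliminating the other unknown: ω₃ = r₂ω₂ sin(θ₄−θ₂) / [r₃ sin(θ₃−θ₄)].
Numerator sine = +0.90108; denominator sine = -0.99999.
Result = 0.1052·1.62·(+0.90108) / (0.2784·(-0.99999)) = -0.55161 rad/s; magnitude 0.55161 rad/s.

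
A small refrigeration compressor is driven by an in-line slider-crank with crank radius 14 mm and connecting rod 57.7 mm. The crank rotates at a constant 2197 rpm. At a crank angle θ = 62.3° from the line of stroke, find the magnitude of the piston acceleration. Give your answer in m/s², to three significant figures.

ω = 2π·2197/60 = 230.1 rad/s
x(θ) = r cosθ + √(L² − r² sin²θ); with ω constant, a = ω²·d²x/dθ².
d²x/dθ² = −r cosθ − r²(cos2θ)/√u − r⁴ sin²2θ/(4u^{3/2}),  u = L² − r² sin²θ = 0.00317564 m².
Substituting r = 0.014 m, L = 0.0577 m, θ = 62.3°: d²x/dθ² = -0.0045691 m.
a = ω²·d²x/dθ² = (230.1)²·(-0.0045691) = -241.85 m/s²;  |a| = 241.85 m/s².

242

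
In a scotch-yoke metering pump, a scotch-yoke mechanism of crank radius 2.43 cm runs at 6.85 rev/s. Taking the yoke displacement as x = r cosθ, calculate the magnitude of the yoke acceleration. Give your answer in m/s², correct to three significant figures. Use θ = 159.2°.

42.1

ω = 43.04 rad/s (from 6.85 rev/s).
x = r cosθ ⇒ ẍ = −rω² cosθ (ω constant).
|a| = rω²|cosθ| = 0.0243·(43.04)²·|cos 159.2°| = 42.08 m/s².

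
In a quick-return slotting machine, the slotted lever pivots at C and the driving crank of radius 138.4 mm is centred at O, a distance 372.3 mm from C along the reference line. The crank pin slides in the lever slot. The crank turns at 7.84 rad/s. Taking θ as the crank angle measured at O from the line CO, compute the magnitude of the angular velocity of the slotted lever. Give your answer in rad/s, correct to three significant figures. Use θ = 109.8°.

ω = 7.84 rad/s
Crank pin A relative to C: A = (d + r cosθ, r sinθ); lever angle φ = atan2(r sinθ, d + r cosθ).
Differentiating tanφ: φ̇ = rω(d cosθ + r)/(d² + r² + 2dr cosθ).
d² + r² + 2dr cosθ = |CA|² = 0.122854 m²;  d cosθ + r = +0.012288 m.
|ω_lever| = |0.1384·7.84·+0.012288| / 0.122854 = 0.10853 rad/s.

0.109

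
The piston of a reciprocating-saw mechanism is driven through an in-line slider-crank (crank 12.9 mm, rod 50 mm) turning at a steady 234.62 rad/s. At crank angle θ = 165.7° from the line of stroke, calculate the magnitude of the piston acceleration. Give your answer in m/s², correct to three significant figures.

526

ω = 234.6 rad/s
x(θ) = r cosθ + √(L² − r² sin²θ); with ω constant, a = ω²·d²x/dθ².
d²x/dθ² = −r cosθ − r²(cos2θ)/√u − r⁴ sin²2θ/(4u^{3/2}),  u = L² − r² sin²θ = 0.00248985 m².
Substituting r = 0.0129 m, L = 0.05 m, θ = 165.7°: d²x/dθ² = +0.0095595 m.
a = ω²·d²x/dθ² = (234.6)²·(+0.0095595) = +526.22 m/s²;  |a| = 526.22 m/s².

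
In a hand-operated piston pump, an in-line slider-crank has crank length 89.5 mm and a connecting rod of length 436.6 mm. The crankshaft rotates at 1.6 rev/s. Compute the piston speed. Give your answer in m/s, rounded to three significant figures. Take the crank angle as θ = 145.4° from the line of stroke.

0.424

ω = 2π·1.6 = 10.05 rad/s
For an in-line slider-crank, x = r cosθ + √(L² − r² sin²θ), so v = −rω sinθ·[1 + r cosθ/√(L² − r² sin²θ)].
With r = 0.0895 m, L = 0.4366 m, θ = 145.4°: √(L² − r² sin²θ) = 0.43363 m.
v = −0.0895·10.05·0.56784·[1 + 0.0895·-0.82314/0.43363] = -0.42412 m/s.
|v| = 0.42412 m/s.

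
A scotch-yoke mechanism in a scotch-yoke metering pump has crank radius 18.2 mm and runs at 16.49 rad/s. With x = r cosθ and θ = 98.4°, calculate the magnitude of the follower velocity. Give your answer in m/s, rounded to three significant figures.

ω = 16.49 rad/s
x = r cosθ ⇒ ẋ = −rω sinθ.
|v| = rω|sinθ| = 0.0182·16.49·|sin 98.4°| = 0.2969 m/s.

0.297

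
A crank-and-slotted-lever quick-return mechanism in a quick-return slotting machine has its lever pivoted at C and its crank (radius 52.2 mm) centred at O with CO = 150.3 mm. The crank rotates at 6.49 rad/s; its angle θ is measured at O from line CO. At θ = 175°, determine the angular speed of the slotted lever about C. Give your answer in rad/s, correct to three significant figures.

ω = 6.49 rad/s
Crank pin A relative to C: A = (d + r cosθ, r sinθ); lever angle φ = atan2(r sinθ, d + r cosθ).
Differentiating tanφ: φ̇ = rω(d cosθ + r)/(d² + r² + 2dr cosθ).
d² + r² + 2dr cosθ = |CA|² = 0.00968332 m²;  d cosθ + r = -0.097528 m.
|ω_lever| = |0.0522·6.49·-0.097528| / 0.00968332 = 3.4121 rad/s.

3.41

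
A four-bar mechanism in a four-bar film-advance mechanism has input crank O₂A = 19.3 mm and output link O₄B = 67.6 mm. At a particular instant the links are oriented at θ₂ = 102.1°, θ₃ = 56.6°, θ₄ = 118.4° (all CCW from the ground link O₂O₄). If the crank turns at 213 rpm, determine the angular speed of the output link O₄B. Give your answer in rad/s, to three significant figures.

5.15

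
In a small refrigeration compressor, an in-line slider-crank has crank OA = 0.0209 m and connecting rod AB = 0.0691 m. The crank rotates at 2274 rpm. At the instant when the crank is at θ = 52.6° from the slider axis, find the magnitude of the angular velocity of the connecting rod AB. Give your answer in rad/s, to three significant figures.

45.1

ω = 238.1 rad/s (converted from 2274 rpm).
The rod makes angle φ with the slider axis where L sinφ = r sinθ; differentiating, L cosφ·φ̇ = r ω cosθ.
L cosφ = √(L² − r² sin²θ) = 0.067076 m.
|ω_rod| = r ω |cosθ| / √(L² − r² sin²θ) = 0.0209·238.1·0.60738/0.067076 = 45.067 rad/s.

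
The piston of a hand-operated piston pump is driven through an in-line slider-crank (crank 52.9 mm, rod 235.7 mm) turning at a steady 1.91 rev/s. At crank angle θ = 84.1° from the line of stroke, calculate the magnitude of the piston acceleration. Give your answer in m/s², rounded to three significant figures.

0.933

ω = 2π·1.91 = 12 rad/s
x(θ) = r cosθ + √(L² − r² sin²θ); with ω constant, a = ω²·d²x/dθ².
d²x/dθ² = −r cosθ − r²(cos2θ)/√u − r⁴ sin²2θ/(4u^{3/2}),  u = L² − r² sin²θ = 0.0527856 m².
Substituting r = 0.0529 m, L = 0.2357 m, θ = 84.1°: d²x/dθ² = +0.0064783 m.
a = ω²·d²x/dθ² = (12)²·(+0.0064783) = +0.93301 m/s²;  |a| = 0.93301 m/s².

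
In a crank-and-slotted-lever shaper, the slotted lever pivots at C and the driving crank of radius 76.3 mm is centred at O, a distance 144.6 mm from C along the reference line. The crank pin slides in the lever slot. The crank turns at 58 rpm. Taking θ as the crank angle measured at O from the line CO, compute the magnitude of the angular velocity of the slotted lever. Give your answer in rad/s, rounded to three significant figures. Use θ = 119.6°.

0.143

ω = 6.074 rad/s (from 58 rpm).
Crank pin A relative to C: A = (d + r cosθ, r sinθ); lever angle φ = atan2(r sinθ, d + r cosθ).
Differentiating tanφ: φ̇ = rω(d cosθ + r)/(d² + r² + 2dr cosθ).
d² + r² + 2dr cosθ = |CA|² = 0.0158315 m²;  d cosθ + r = +0.004876 m.
|ω_lever| = |0.0763·6.074·+0.004876| / 0.0158315 = 0.14273 rad/s.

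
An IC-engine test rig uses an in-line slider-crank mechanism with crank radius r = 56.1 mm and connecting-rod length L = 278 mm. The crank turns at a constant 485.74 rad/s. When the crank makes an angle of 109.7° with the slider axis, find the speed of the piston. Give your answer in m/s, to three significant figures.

23.9

ω = 485.7 rad/s
For an in-line slider-crank, x = r cosθ + √(L² − r² sin²θ), so v = −rω sinθ·[1 + r cosθ/√(L² − r² sin²θ)].
With r = 0.0561 m, L = 0.278 m, θ = 109.7°: √(L² − r² sin²θ) = 0.27294 m.
v = −0.0561·485.7·0.94147·[1 + 0.0561·-0.33710/0.27294] = -23.878 m/s.
|v| = 23.878 m/s.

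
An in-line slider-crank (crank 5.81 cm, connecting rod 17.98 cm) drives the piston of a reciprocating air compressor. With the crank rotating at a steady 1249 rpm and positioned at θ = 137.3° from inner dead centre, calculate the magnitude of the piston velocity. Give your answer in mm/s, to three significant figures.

3900

ω = 2π·1249/60 = 130.8 rad/s
For an in-line slider-crank, x = r cosθ + √(L² − r² sin²θ), so v = −rω sinθ·[1 + r cosθ/√(L² − r² sin²θ)].
With r = 0.0581 m, L = 0.1798 m, θ = 137.3°: √(L² − r² sin²θ) = 0.17543 m.
v = −0.0581·130.8·0.67816·[1 + 0.0581·-0.73491/0.17543] = -3.8991 m/s.
|v| = 3.8991 m/s = 3899.1 mm/s.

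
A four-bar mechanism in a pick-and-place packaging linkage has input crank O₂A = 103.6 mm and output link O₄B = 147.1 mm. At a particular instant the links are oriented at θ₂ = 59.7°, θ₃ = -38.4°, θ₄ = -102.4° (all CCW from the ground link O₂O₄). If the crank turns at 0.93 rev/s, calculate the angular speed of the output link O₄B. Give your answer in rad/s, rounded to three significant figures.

4.53

ω₂ = 5.843 rad/s (from 0.93 rev/s).
Differentiating the loop-closure r₂e^{iθ₂}+r₃e^{iθ₃}=r₁+r₄e^{iθ₄} gives r₂ω₂e^{iθ₂}+r₃ω₃e^{iθ₃}=r₄ω₄e^{iθ₄}.
Eliminating the other unknown: ω₄ = r₂ω₂ sin(θ₂−θ₃) / [r₄ sin(θ₄−θ₃)].
Numerator sine = +0.99002; denominator sine = -0.89879.
Result = 0.1036·5.843·(+0.99002) / (0.1471·(-0.89879)) = -4.5331 rad/s; magnitude 4.5331 rad/s.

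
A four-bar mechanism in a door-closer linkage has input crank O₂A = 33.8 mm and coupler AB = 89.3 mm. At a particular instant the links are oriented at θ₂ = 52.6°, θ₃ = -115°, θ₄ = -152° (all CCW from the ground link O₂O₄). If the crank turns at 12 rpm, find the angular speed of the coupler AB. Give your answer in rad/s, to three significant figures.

0.329

ω₂ = 1.257 rad/s (from 12 rpm).
Differentiating the loop-closure r₂e^{iθ₂}+r₃e^{iθ₃}=r₁+r₄e^{iθ₄} gives r₂ω₂e^{iθ₂}+r₃ω₃e^{iθ₃}=r₄ω₄e^{iθ₄}.
Eliminating the other unknown: ω₃ = r₂ω₂ sin(θ₄−θ₂) / [r₃ sin(θ₃−θ₄)].
Numerator sine = +0.41628; denominator sine = +0.60182.
Result = 0.0338·1.257·(+0.41628) / (0.0893·(+0.60182)) = +0.329 rad/s; magnitude 0.329 rad/s.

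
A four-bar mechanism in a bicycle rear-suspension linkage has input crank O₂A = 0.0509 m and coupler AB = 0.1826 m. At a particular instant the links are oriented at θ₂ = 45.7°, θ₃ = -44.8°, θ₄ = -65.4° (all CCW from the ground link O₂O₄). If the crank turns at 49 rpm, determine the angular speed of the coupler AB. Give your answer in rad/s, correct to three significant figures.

ω₂ = 5.131 rad/s (from 49 rpm).
Differentiating the loop-closure r₂e^{iθ₂}+r₃e^{iθ₃}=r₁+r₄e^{iθ₄} gives r₂ω₂e^{iθ₂}+r₃ω₃e^{iθ₃}=r₄ω₄e^{iθ₄}.
Eliminating the other unknown: ω₃ = r₂ω₂ sin(θ₄−θ₂) / [r₃ sin(θ₃−θ₄)].
Numerator sine = -0.93295; denominator sine = +0.35184.
Result = 0.0509·5.131·(-0.93295) / (0.1826·(+0.35184)) = -3.7928 rad/s; magnitude 3.7928 rad/s.

3.79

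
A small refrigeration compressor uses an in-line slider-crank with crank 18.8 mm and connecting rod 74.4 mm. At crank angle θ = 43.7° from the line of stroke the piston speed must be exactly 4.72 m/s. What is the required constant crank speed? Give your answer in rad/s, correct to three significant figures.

For an in-line slider-crank, |v_piston| = rω|sinθ|·[1 + r cosθ/√(L² − r² sin²θ)].
With r = 0.0188 m, L = 0.0744 m, θ = 43.7°: the bracketed kinematic factor |dx/dθ| = 0.015398 m.
ω = v/|dx/dθ| = 4.72/0.015398 = 306.52 rad/s.

307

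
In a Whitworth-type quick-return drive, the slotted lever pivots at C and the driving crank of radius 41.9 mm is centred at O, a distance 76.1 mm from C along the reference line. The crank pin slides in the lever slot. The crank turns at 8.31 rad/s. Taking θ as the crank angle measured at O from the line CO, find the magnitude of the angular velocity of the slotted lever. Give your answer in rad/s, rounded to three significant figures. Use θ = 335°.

2.90

ω = 8.31 rad/s
Crank pin A relative to C: A = (d + r cosθ, r sinθ); lever angle φ = atan2(r sinθ, d + r cosθ).
Differentiating tanφ: φ̇ = rω(d cosθ + r)/(d² + r² + 2dr cosθ).
d² + r² + 2dr cosθ = |CA|² = 0.0133265 m²;  d cosθ + r = +0.11087 m.
|ω_lever| = |0.0419·8.31·+0.11087| / 0.0133265 = 2.8968 rad/s.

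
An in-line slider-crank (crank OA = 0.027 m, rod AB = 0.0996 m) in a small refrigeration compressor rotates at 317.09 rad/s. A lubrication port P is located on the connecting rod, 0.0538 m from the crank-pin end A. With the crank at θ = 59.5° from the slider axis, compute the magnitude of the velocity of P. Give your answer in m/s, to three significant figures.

8.19

ω = 317.1 rad/s.  Crank-pin speed |V_A| = rω = 8.5614 m/s, perpendicular to OA.
Rod angle: sinφ = −(r/L) sinθ ⇒ φ = -13.508°; ω_rod = −rω cosθ/√(L²−r²sin²θ) = -44.868 rad/s.
V_P = V_A + ω_rod × AP, with AP = 0.0538 m along the rod.
Components: V_Px = −rω sinθ − a·ω_rod·sinφ = -7.9406 m/s;  V_Py = rω cosθ + a·ω_rod·cosφ = +1.9981 m/s.
|V_P| = √(V_Px² + V_Py²) = 8.1881 m/s.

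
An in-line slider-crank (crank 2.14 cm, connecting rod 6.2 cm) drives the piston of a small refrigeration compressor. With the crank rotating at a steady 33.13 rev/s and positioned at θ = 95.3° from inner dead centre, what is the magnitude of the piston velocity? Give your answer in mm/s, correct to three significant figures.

4290

ω = 2π·33.1 = 208.2 rad/s
For an in-line slider-crank, x = r cosθ + √(L² − r² sin²θ), so v = −rω sinθ·[1 + r cosθ/√(L² − r² sin²θ)].
With r = 0.0214 m, L = 0.062 m, θ = 95.3°: √(L² − r² sin²θ) = 0.058223 m.
v = −0.0214·208.2·0.99572·[1 + 0.0214·-0.09237/0.058223] = -4.285 m/s.
|v| = 4.285 m/s = 4285 mm/s.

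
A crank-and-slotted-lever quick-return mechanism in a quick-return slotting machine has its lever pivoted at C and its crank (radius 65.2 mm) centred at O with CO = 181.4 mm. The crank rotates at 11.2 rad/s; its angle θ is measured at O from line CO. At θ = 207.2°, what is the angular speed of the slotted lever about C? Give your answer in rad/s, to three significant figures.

4.36

ω = 11.2 rad/s
Crank pin A relative to C: A = (d + r cosθ, r sinθ); lever angle φ = atan2(r sinθ, d + r cosθ).
Differentiating tanφ: φ̇ = rω(d cosθ + r)/(d² + r² + 2dr cosθ).
d² + r² + 2dr cosθ = |CA|² = 0.0161182 m²;  d cosθ + r = -0.09614 m.
|ω_lever| = |0.0652·11.2·-0.09614| / 0.0161182 = 4.3556 rad/s.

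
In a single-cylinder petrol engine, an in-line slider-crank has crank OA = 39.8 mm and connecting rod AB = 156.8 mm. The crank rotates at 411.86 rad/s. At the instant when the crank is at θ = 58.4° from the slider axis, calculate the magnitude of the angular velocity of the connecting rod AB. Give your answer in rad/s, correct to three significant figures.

56.1

ω = 411.9 rad/s
The rod makes angle φ with the slider axis where L sinφ = r sinθ; differentiating, L cosφ·φ̇ = r ω cosθ.
L cosφ = √(L² − r² sin²θ) = 0.15309 m.
|ω_rod| = r ω |cosθ| / √(L² − r² sin²θ) = 0.0398·411.9·0.52399/0.15309 = 56.105 rad/s.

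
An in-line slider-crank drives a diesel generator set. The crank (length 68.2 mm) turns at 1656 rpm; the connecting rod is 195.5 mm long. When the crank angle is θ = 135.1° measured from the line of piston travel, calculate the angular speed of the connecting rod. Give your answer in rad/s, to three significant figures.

ω = 173.4 rad/s (converted from 1656 rpm).
The rod makes angle φ with the slider axis where L sinφ = r sinθ; differentiating, L cosφ·φ̇ = r ω cosθ.
L cosφ = √(L² − r² sin²θ) = 0.18948 m.
|ω_rod| = r ω |cosθ| / √(L² − r² sin²θ) = 0.0682·173.4·0.70834/0.18948 = 44.213 rad/s.

44.2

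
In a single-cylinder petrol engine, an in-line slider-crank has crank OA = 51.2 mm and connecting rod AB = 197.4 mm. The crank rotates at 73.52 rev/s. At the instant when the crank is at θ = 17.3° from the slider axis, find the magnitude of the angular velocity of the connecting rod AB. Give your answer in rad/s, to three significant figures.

ω = 461.9 rad/s (converted from 73.52 rev/s).
The rod makes angle φ with the slider axis where L sinφ = r sinθ; differentiating, L cosφ·φ̇ = r ω cosθ.
L cosφ = √(L² − r² sin²θ) = 0.19681 m.
|ω_rod| = r ω |cosθ| / √(L² − r² sin²θ) = 0.0512·461.9·0.95476/0.19681 = 114.74 rad/s.

115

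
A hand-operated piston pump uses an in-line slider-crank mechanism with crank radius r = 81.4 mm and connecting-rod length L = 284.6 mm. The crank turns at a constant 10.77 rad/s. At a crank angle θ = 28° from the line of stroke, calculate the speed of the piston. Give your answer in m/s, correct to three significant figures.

0.516

ω = 10.77 rad/s
For an in-line slider-crank, x = r cosθ + √(L² − r² sin²θ), so v = −rω sinθ·[1 + r cosθ/√(L² − r² sin²θ)].
With r = 0.0814 m, L = 0.2846 m, θ = 28°: √(L² − r² sin²θ) = 0.28202 m.
v = −0.0814·10.77·0.46947·[1 + 0.0814·0.88295/0.28202] = -0.51646 m/s.
|v| = 0.51646 m/s.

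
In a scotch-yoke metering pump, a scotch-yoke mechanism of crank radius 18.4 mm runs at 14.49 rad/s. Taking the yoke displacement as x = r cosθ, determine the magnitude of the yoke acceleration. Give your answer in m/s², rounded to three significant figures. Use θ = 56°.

ω = 14.49 rad/s
x = r cosθ ⇒ ẍ = −rω² cosθ (ω constant).
|a| = rω²|cosθ| = 0.0184·(14.49)²·|cos 56°| = 2.1603 m/s².

2.16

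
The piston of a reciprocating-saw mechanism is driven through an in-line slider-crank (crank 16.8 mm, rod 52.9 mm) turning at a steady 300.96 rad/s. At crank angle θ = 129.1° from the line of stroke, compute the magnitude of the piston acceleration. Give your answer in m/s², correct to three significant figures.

1050

ω = 301 rad/s
x(θ) = r cosθ + √(L² − r² sin²θ); with ω constant, a = ω²·d²x/dθ².
d²x/dθ² = −r cosθ − r²(cos2θ)/√u − r⁴ sin²2θ/(4u^{3/2}),  u = L² − r² sin²θ = 0.00262843 m².
Substituting r = 0.0168 m, L = 0.0529 m, θ = 129.1°: d²x/dθ² = +0.01158 m.
a = ω²·d²x/dθ² = (301)²·(+0.01158) = +1048.8 m/s²;  |a| = 1048.8 m/s².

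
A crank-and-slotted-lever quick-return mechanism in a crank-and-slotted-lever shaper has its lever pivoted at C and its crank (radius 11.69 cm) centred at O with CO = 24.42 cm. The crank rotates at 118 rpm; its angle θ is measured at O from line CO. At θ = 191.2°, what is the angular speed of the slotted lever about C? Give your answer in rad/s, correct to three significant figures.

ω = 12.36 rad/s (from 118 rpm).
Crank pin A relative to C: A = (d + r cosθ, r sinθ); lever angle φ = atan2(r sinθ, d + r cosθ).
Differentiating tanφ: φ̇ = rω(d cosθ + r)/(d² + r² + 2dr cosθ).
d² + r² + 2dr cosθ = |CA|² = 0.0172926 m²;  d cosθ + r = -0.12265 m.
|ω_lever| = |0.1169·12.36·-0.12265| / 0.0172926 = 10.245 rad/s.

10.2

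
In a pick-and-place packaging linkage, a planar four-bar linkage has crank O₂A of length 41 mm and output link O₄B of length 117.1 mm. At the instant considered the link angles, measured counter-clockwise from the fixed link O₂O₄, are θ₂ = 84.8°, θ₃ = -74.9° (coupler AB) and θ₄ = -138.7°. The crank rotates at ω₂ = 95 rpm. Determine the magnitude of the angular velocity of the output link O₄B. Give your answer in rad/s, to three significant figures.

ω₂ = 9.948 rad/s (from 95 rpm).
Differentiating the loop-closure r₂e^{iθ₂}+r₃e^{iθ₃}=r₁+r₄e^{iθ₄} gives r₂ω₂e^{iθ₂}+r₃ω₃e^{iθ₃}=r₄ω₄e^{iθ₄}.
Eliminating the other unknown: ω₄ = r₂ω₂ sin(θ₂−θ₃) / [r₄ sin(θ₄−θ₃)].
Numerator sine = +0.34694; denominator sine = -0.89726.
Result = 0.041·9.948·(+0.34694) / (0.1171·(-0.89726)) = -1.3468 rad/s; magnitude 1.3468 rad/s.

1.35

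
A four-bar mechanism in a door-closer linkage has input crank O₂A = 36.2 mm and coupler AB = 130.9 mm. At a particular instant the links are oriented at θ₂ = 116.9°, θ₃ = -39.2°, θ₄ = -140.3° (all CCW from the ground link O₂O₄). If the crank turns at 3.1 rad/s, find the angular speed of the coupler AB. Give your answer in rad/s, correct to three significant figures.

0.852

ω₂ = 3.1 rad/s
Differentiating the loop-closure r₂e^{iθ₂}+r₃e^{iθ₃}=r₁+r₄e^{iθ₄} gives r₂ω₂e^{iθ₂}+r₃ω₃e^{iθ₃}=r₄ω₄e^{iθ₄}.
Eliminating the other unknown: ω₃ = r₂ω₂ sin(θ₄−θ₂) / [r₃ sin(θ₃−θ₄)].
Numerator sine = +0.97515; denominator sine = +0.98129.
Result = 0.0362·3.1·(+0.97515) / (0.1309·(+0.98129)) = +0.85193 rad/s; magnitude 0.85193 rad/s.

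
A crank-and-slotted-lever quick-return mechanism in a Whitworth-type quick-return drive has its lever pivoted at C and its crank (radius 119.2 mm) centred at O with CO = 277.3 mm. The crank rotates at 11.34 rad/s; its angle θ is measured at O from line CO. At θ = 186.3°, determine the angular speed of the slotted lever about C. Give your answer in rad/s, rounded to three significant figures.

8.33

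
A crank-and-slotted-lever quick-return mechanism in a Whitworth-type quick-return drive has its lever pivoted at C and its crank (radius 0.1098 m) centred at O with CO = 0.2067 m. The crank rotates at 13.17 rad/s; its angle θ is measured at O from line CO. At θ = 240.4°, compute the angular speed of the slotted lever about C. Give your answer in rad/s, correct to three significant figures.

0.344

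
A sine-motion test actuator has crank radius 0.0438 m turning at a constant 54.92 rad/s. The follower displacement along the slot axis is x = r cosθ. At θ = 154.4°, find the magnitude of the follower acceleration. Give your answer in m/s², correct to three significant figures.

ω = 54.92 rad/s
x = r cosθ ⇒ ẍ = −rω² cosθ (ω constant).
|a| = rω²|cosθ| = 0.0438·(54.92)²·|cos 154.4°| = 119.14 m/s².

119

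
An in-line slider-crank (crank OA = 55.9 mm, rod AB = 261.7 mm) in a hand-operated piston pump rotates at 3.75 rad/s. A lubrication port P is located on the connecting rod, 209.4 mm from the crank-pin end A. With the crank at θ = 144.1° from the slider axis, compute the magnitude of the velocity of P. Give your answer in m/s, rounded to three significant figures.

ω = 3.75 rad/s.  Crank-pin speed |V_A| = rω = 0.20963 m/s, perpendicular to OA.
Rod angle: sinφ = −(r/L) sinθ ⇒ φ = -7.195°; ω_rod = −rω cosθ/√(L²−r²sin²θ) = +0.654 rad/s.
V_P = V_A + ω_rod × AP, with AP = 0.2094 m along the rod.
Components: V_Px = −rω sinθ − a·ω_rod·sinφ = -0.10577 m/s;  V_Py = rω cosθ + a·ω_rod·cosφ = -0.033935 m/s.
|V_P| = √(V_Px² + V_Py²) = 0.11108 m/s.

0.111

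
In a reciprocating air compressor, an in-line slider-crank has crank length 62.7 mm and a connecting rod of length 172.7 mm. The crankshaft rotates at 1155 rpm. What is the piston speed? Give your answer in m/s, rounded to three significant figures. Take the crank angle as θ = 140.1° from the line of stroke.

ω = 2π·1155/60 = 121 rad/s
For an in-line slider-crank, x = r cosθ + √(L² − r² sin²θ), so v = −rω sinθ·[1 + r cosθ/√(L² − r² sin²θ)].
With r = 0.0627 m, L = 0.1727 m, θ = 140.1°: √(L² − r² sin²θ) = 0.16795 m.
v = −0.0627·121·0.64145·[1 + 0.0627·-0.76717/0.16795] = -3.4713 m/s.
|v| = 3.4713 m/s.

3.47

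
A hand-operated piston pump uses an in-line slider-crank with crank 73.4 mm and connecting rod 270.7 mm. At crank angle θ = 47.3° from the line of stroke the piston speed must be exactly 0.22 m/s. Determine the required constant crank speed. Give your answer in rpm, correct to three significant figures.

32.8

For an in-line slider-crank, |v_piston| = rω|sinθ|·[1 + r cosθ/√(L² − r² sin²θ)].
With r = 0.0734 m, L = 0.2707 m, θ = 47.3°: the bracketed kinematic factor |dx/dθ| = 0.064065 m.
ω = v/|dx/dθ| = 0.22/0.064065 = 3.434 rad/s.
N = 60ω/(2π) = 32.792 rpm.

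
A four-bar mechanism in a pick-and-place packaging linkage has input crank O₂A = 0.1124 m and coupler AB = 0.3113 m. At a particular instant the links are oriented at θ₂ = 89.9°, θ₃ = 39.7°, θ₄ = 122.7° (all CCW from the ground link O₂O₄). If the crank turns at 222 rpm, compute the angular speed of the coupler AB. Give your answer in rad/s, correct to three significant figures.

4.58

ω₂ = 23.25 rad/s (from 222 rpm).
Differentiating the loop-closure r₂e^{iθ₂}+r₃e^{iθ₃}=r₁+r₄e^{iθ₄} gives r₂ω₂e^{iθ₂}+r₃ω₃e^{iθ₃}=r₄ω₄e^{iθ₄}.
Eliminating the other unknown: ω₃ = r₂ω₂ sin(θ₄−θ₂) / [r₃ sin(θ₃−θ₄)].
Numerator sine = +0.54171; denominator sine = -0.99255.
Result = 0.1124·23.25·(+0.54171) / (0.3113·(-0.99255)) = -4.5812 rad/s; magnitude 4.5812 rad/s.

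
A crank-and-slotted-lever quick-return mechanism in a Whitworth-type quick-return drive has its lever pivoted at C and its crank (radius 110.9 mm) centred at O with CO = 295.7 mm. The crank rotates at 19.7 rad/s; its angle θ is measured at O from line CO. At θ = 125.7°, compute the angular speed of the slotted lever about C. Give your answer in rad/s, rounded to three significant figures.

2.19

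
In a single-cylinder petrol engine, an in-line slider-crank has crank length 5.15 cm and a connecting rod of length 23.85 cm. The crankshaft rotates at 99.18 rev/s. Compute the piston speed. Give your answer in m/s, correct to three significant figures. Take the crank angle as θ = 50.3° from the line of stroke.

28.1

ω = 2π·99.2 = 623.2 rad/s
For an in-line slider-crank, x = r cosθ + √(L² − r² sin²θ), so v = −rω sinθ·[1 + r cosθ/√(L² − r² sin²θ)].
With r = 0.0515 m, L = 0.2385 m, θ = 50.3°: √(L² − r² sin²θ) = 0.23519 m.
v = −0.0515·623.2·0.76940·[1 + 0.0515·0.63877/0.23519] = -28.146 m/s.
|v| = 28.146 m/s.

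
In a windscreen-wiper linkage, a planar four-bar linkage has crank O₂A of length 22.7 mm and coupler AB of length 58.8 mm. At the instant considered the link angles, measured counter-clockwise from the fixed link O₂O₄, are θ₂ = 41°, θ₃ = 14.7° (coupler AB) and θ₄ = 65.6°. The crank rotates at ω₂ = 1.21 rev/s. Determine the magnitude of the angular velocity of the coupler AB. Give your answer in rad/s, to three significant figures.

1.57

ω₂ = 7.603 rad/s (from 1.21 rev/s).
Differentiating the loop-closure r₂e^{iθ₂}+r₃e^{iθ₃}=r₁+r₄e^{iθ₄} gives r₂ω₂e^{iθ₂}+r₃ω₃e^{iθ₃}=r₄ω₄e^{iθ₄}.
Eliminating the other unknown: ω₃ = r₂ω₂ sin(θ₄−θ₂) / [r₃ sin(θ₃−θ₄)].
Numerator sine = +0.41628; denominator sine = -0.77605.
Result = 0.0227·7.603·(+0.41628) / (0.0588·(-0.77605)) = -1.5744 rad/s; magnitude 1.5744 rad/s.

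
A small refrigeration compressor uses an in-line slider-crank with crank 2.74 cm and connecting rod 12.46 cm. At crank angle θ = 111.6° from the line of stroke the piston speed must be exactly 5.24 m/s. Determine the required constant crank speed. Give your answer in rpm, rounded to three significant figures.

2140

For an in-line slider-crank, |v_piston| = rω|sinθ|·[1 + r cosθ/√(L² − r² sin²θ)].
With r = 0.0274 m, L = 0.1246 m, θ = 111.6°: the bracketed kinematic factor |dx/dθ| = 0.023369 m.
ω = v/|dx/dθ| = 5.24/0.023369 = 224.23 rad/s.
N = 60ω/(2π) = 2141.2 rpm.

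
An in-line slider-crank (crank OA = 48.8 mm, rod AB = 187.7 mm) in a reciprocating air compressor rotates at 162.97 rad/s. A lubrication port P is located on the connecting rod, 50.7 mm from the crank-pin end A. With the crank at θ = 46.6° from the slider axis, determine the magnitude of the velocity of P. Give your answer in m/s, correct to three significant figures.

7.26

ω = 163 rad/s.  Crank-pin speed |V_A| = rω = 7.9529 m/s, perpendicular to OA.
Rod angle: sinφ = −(r/L) sinθ ⇒ φ = -10.889°; ω_rod = −rω cosθ/√(L²−r²sin²θ) = -29.646 rad/s.
V_P = V_A + ω_rod × AP, with AP = 0.0507 m along the rod.
Components: V_Px = −rω sinθ − a·ω_rod·sinφ = -6.0623 m/s;  V_Py = rω cosθ + a·ω_rod·cosφ = +3.9884 m/s.
|V_P| = √(V_Px² + V_Py²) = 7.2567 m/s.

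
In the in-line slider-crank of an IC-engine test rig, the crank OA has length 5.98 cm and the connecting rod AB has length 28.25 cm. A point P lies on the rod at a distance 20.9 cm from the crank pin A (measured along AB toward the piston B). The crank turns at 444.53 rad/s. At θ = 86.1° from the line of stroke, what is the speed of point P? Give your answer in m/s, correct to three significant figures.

26.8

ω = 444.5 rad/s.  Crank-pin speed |V_A| = rω = 26.583 m/s, perpendicular to OA.
Rod angle: sinφ = −(r/L) sinθ ⇒ φ = -12.192°; ω_rod = −rω cosθ/√(L²−r²sin²θ) = -6.5478 rad/s.
V_P = V_A + ω_rod × AP, with AP = 0.209 m along the rod.
Components: V_Px = −rω sinθ − a·ω_rod·sinφ = -26.81 m/s;  V_Py = rω cosθ + a·ω_rod·cosφ = +0.47041 m/s.
|V_P| = √(V_Px² + V_Py²) = 26.814 m/s.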